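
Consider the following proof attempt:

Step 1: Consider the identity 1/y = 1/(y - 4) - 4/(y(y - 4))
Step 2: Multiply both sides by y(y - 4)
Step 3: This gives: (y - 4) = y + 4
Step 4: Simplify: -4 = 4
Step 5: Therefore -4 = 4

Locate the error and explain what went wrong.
Step 3: This gives: (y - 4) = y + 4

Step 3 makes a sign error when clearing denominators. Multiplying -4/(y(y - 4)) by y(y - 4) gives -4, not +4. The correct result is (y - 4) = y - 4, which is trivially true, not (y - 4) = y + 4. (Step 1 is a valid identity: 1/(y - 4) - 4/(y(y - 4)) = (y - 4)/(y(y - 4)) = 1/y.)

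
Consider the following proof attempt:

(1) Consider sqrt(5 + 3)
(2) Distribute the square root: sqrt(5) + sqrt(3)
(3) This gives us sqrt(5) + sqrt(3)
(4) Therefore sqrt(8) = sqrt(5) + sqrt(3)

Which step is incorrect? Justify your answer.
Step 2: Distribute the square root: sqrt(5) + sqrt(3)

Step 2 incorrectly 'distributes' the square root over addition. The square root function does not distribute: sqrt(a + b) ≠ sqrt(a) + sqrt(b). In fact, sqrt(5 + 3) = sqrt(8) ≈ 2.8284, while sqrt(5) + sqrt(3) ≈ 3.9681.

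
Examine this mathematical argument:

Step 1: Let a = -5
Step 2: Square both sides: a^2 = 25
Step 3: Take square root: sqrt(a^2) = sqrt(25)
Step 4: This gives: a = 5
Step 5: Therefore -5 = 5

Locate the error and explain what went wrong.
Step 4: This gives: a = 5

Step 4 incorrectly states that sqrt(a^2) = a. The correct identity is sqrt(a^2) = |a|. Since a = -5 < 0, we have sqrt(a^2) = |-5| = 5, not a = -5.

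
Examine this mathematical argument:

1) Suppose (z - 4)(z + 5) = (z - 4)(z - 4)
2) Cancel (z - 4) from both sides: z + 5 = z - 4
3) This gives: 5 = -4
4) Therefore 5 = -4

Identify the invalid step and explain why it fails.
Step 2: Cancel (z - 4) from both sides: z + 5 = z - 4

Step 2 cancels (z - 4) from both sides. This is only valid if (z - 4) ≠ 0, i.e., z ≠ 4. When z = 4, both sides equal zero regardless of the other factors. The correct approach requires considering z = 4 as a separate case.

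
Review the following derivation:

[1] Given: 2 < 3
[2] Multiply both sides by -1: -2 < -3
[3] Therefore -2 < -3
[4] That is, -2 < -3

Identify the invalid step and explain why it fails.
Step 2: Multiply both sides by -1: -2 < -3

Step 2 multiplies both sides by -1 but fails to reverse the inequality sign. When multiplying (or dividing) an inequality by a negative number, the direction must be reversed. Since 2 < 3, we should get -2 > -3, i.e., -2 > -3.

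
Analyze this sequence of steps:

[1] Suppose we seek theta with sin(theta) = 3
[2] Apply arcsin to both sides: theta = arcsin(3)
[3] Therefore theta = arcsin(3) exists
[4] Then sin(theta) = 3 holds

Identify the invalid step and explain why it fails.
Step 2: Apply arcsin to both sides: theta = arcsin(3)

Step 2 applies arcsin to 3. However, arcsin(x) is only defined for x in [-1, 1] because sin(theta) can only produce values in that range. Since |3| > 1, arcsin(3) is undefined. There is no angle whose sine equals 3.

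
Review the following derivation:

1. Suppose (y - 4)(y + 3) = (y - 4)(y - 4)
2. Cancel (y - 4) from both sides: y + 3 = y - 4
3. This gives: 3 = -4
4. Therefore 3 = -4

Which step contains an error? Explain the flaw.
Step 2: Cancel (y - 4) from both sides: y + 3 = y - 4

Step 2 cancels (y - 4) from both sides. This is only valid if (y - 4) ≠ 0, i.e., y ≠ 4. When y = 4, both sides equal zero regardless of the other factors. The correct approach requires considering y = 4 as a separate case.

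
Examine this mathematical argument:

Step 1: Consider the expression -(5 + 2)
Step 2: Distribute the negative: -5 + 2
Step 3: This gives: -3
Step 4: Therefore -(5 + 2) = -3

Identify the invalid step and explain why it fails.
Step 2: Distribute the negative: -5 + 2

Step 2 incorrectly distributes the negative sign. The correct distribution is -(5 + 2) = -5 - 2 = -7. The negative must be applied to both terms, not just the first. The error treats -(5 + 2) as -5 + 2, which equals -3 instead of -7.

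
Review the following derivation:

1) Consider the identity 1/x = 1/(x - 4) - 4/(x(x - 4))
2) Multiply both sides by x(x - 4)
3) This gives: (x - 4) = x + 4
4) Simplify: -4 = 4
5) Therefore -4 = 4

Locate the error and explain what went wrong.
Step 3: This gives: (x - 4) = x + 4

Step 3 makes a sign error when clearing denominators. Multiplying -4/(x(x - 4)) by x(x - 4) gives -4, not +4. The correct result is (x - 4) = x - 4, which is trivially true, not (x - 4) = x + 4. (Step 1 is a valid identity: 1/(x - 4) - 4/(x(x - 4)) = (x - 4)/(x(x - 4)) = 1/x.)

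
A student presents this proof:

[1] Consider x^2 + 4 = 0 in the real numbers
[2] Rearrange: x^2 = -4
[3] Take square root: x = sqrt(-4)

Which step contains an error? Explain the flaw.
Step 3: Take square root: x = sqrt(-4)

Step 3 takes the square root of -4, which is negative. In the real number system, the square root of a negative number is undefined. The equation x^2 + 4 = 0 has no real solutions. Square roots of negative numbers only exist in the complex numbers.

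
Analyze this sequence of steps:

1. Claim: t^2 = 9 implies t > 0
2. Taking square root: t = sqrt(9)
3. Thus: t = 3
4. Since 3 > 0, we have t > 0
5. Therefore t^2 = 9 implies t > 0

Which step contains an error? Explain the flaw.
Step 2: Taking square root: t = sqrt(9)

Step 2 takes the square root and assumes the positive root only. The equation t^2 = 9 actually has two solutions: t = 3 and t = -3. The proof silently assumes t > 0 without justification, then uses this assumption to conclude t > 0, which is circular. The counterexample t = -3 shows the claim is false.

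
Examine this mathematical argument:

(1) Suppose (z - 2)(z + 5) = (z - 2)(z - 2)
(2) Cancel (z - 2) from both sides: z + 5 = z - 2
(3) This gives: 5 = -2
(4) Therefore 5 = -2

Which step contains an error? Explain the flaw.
Step 2: Cancel (z - 2) from both sides: z + 5 = z - 2

Step 2 cancels (z - 2) from both sides. This is only valid if (z - 2) ≠ 0, i.e., z ≠ 2. When z = 2, both sides equal zero regardless of the other factors. The correct approach requires considering z = 2 as a separate case.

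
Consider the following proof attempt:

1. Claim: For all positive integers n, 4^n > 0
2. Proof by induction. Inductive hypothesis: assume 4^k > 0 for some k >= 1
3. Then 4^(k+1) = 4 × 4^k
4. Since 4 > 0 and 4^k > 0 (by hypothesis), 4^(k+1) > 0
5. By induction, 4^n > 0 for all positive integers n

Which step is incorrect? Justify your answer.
Step 5: By induction, 4^n > 0 for all positive integers n

Step 5 concludes the proof by induction, but no base case was ever established. A valid induction proof requires: (1) a base case proving 4^1 > 0, and (2) an inductive step showing IF 4^k > 0 THEN 4^(k+1) > 0. Steps 2-4 correctly establish the inductive step, but without the base case the conclusion in step 5 does not follow.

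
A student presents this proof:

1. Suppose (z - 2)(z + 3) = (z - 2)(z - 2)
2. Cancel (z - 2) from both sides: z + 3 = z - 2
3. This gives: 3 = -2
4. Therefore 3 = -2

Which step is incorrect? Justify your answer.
Step 2: Cancel (z - 2) from both sides: z + 3 = z - 2

Step 2 cancels (z - 2) from both sides. This is only valid if (z - 2) ≠ 0, i.e., z ≠ 2. When z = 2, both sides equal zero regardless of the other factors. The correct approach requires considering z = 2 as a separate case.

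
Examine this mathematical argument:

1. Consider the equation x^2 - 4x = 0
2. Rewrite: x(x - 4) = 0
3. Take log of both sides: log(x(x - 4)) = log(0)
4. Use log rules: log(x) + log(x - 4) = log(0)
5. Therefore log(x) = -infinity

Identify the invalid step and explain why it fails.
Step 3: Take log of both sides: log(x(x - 4)) = log(0)

Step 3 takes the logarithm of both sides, resulting in log(0) on the right side. The logarithm is only defined for positive numbers; log(0) is undefined (approaches negative infinity). This operation is invalid.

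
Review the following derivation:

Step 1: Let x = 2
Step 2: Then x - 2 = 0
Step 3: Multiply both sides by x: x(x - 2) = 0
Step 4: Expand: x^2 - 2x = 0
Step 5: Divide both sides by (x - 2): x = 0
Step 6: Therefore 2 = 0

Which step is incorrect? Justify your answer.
Step 5: Divide both sides by (x - 2): x = 0

Step 5 divides both sides by (x - 2). However, since x = 2, we have (x - 2) = 0. Division by zero is undefined, making this step invalid.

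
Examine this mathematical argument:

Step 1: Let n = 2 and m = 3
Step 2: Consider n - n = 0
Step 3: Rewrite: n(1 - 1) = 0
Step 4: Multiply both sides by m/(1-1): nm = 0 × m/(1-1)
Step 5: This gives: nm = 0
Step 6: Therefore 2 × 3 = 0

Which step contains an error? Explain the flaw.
Step 4: Multiply both sides by m/(1-1): nm = 0 × m/(1-1)

Step 4 multiplies both sides by m/(1-1). However, 1-1 = 0, so this is multiplication by m/0, which is undefined. We cannot multiply by an undefined expression.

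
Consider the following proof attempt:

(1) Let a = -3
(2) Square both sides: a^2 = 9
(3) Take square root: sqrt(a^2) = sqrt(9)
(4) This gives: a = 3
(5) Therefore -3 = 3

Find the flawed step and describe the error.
Step 4: This gives: a = 3

Step 4 incorrectly states that sqrt(a^2) = a. The correct identity is sqrt(a^2) = |a|. Since a = -3 < 0, we have sqrt(a^2) = |-3| = 3, not a = -3.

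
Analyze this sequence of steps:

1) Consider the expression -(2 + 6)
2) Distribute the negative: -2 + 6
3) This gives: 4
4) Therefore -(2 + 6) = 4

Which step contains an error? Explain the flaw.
Step 2: Distribute the negative: -2 + 6

Step 2 incorrectly distributes the negative sign. The correct distribution is -(2 + 6) = -2 - 6 = -8. The negative must be applied to both terms, not just the first. The error treats -(2 + 6) as -2 + 6, which equals 4 instead of -8.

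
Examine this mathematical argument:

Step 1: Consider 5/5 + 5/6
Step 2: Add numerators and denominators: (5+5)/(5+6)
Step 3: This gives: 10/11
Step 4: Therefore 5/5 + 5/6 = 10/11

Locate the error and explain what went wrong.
Step 2: Add numerators and denominators: (5+5)/(5+6)

Step 2 incorrectly adds fractions by separately adding numerators and denominators. This is wrong. The correct method requires a common denominator: 5/5 + 5/6 = (5×6 + 5×5)/(5×6) = 55/30 = 11/6. The method used gives 10/11, which is different.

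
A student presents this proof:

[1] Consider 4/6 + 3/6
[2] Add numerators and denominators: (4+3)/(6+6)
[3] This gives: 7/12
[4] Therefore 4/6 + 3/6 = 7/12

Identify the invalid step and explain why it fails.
Step 2: Add numerators and denominators: (4+3)/(6+6)

Step 2 incorrectly adds fractions by separately adding numerators and denominators. This is wrong. The correct method requires a common denominator: 4/6 + 3/6 = (4×6 + 3×6)/(6×6) = 42/36 = 7/6. The method used gives 7/12, which is different.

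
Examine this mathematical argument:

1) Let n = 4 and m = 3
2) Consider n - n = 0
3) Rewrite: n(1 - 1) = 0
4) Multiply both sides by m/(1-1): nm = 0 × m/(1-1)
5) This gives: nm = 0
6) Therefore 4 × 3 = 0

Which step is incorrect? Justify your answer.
Step 4: Multiply both sides by m/(1-1): nm = 0 × m/(1-1)

Step 4 multiplies both sides by m/(1-1). However, 1-1 = 0, so this is multiplication by m/0, which is undefined. We cannot multiply by an undefined expression.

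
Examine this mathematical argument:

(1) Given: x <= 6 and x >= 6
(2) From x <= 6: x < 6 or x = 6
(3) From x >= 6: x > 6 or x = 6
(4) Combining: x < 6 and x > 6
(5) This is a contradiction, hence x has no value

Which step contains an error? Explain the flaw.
Step 4: Combining: x < 6 and x > 6

Step 4 incorrectly combines the conditions. From x <= 6 and x >= 6, the intersection is x = 6. The error treats the 'or' cases as 'and' requirements. The correct conclusion is that x = 6 is the unique solution, not that no solution exists.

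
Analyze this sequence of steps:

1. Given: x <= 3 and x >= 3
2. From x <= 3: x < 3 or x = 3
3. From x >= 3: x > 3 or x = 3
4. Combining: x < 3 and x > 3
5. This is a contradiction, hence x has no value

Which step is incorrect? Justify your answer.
Step 4: Combining: x < 3 and x > 3

Step 4 incorrectly combines the conditions. From x <= 3 and x >= 3, the intersection is x = 3. The error treats the 'or' cases as 'and' requirements. The correct conclusion is that x = 3 is the unique solution, not that no solution exists.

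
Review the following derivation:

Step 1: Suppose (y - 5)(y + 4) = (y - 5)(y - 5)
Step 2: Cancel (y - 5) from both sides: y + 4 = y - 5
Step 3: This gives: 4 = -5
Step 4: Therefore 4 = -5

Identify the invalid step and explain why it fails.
Step 2: Cancel (y - 5) from both sides: y + 4 = y - 5

Step 2 cancels (y - 5) from both sides. This is only valid if (y - 5) ≠ 0, i.e., y ≠ 5. When y = 5, both sides equal zero regardless of the other factors. The correct approach requires considering y = 5 as a separate case.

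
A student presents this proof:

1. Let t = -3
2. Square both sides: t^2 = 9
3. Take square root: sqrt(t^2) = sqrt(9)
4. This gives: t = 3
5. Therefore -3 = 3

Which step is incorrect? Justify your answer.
Step 4: This gives: t = 3

Step 4 incorrectly states that sqrt(t^2) = t. The correct identity is sqrt(t^2) = |t|. Since t = -3 < 0, we have sqrt(t^2) = |-3| = 3, not t = -3.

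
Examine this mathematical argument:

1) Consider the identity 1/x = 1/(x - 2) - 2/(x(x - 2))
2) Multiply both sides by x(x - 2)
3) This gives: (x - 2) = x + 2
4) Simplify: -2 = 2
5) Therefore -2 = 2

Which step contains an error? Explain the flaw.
Step 3: This gives: (x - 2) = x + 2

Step 3 makes a sign error when clearing denominators. Multiplying -2/(x(x - 2)) by x(x - 2) gives -2, not +2. The correct result is (x - 2) = x - 2, which is trivially true, not (x - 2) = x + 2. (Step 1 is a valid identity: 1/(x - 2) - 2/(x(x - 2)) = (x - 2)/(x(x - 2)) = 1/x.)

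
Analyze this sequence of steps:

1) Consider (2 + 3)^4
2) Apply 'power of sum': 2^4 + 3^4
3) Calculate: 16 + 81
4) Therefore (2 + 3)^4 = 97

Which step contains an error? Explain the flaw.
Step 2: Apply 'power of sum': 2^4 + 3^4

Step 2 incorrectly applies a non-existent rule '(a+b)^n = a^n + b^n'. This is false in general. The correct expansion uses the binomial theorem. The actual value is (2 + 3)^4 = 5^4 = 625, not 97.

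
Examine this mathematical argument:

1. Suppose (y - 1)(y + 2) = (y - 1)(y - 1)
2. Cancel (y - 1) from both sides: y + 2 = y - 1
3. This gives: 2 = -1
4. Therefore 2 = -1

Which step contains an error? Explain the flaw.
Step 2: Cancel (y - 1) from both sides: y + 2 = y - 1

Step 2 cancels (y - 1) from both sides. This is only valid if (y - 1) ≠ 0, i.e., y ≠ 1. When y = 1, both sides equal zero regardless of the other factors. The correct approach requires considering y = 1 as a separate case.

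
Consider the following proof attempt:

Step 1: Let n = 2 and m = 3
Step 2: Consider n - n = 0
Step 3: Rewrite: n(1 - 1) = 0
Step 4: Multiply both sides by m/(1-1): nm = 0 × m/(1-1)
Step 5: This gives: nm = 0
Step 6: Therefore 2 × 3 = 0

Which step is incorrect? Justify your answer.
Step 4: Multiply both sides by m/(1-1): nm = 0 × m/(1-1)

Step 4 multiplies both sides by m/(1-1). However, 1-1 = 0, so this is multiplication by m/0, which is undefined. We cannot multiply by an undefined expression.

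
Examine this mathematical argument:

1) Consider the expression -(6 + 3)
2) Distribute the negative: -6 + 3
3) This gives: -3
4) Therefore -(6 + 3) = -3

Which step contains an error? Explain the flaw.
Step 2: Distribute the negative: -6 + 3

Step 2 incorrectly distributes the negative sign. The correct distribution is -(6 + 3) = -6 - 3 = -9. The negative must be applied to both terms, not just the first. The error treats -(6 + 3) as -6 + 3, which equals -3 instead of -9.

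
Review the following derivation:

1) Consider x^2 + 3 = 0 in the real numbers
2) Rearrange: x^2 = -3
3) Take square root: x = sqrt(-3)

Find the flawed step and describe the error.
Step 3: Take square root: x = sqrt(-3)

Step 3 takes the square root of -3, which is negative. In the real number system, the square root of a negative number is undefined. The equation x^2 + 3 = 0 has no real solutions. Square roots of negative numbers only exist in the complex numbers.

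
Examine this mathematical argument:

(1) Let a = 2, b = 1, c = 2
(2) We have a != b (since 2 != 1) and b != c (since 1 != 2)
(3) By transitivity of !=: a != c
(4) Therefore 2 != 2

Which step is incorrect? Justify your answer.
Step 3: By transitivity of !=: a != c

Step 3 incorrectly applies transitivity to the '!=' relation. Transitivity states: if a R b and b R c, then a R c. However, '!=' is not transitive. Counterexample: 2 != 1 and 1 != 2, but 2 = 2 (both equal 2). Transitivity holds for relations like <, <=, =, but not for !=.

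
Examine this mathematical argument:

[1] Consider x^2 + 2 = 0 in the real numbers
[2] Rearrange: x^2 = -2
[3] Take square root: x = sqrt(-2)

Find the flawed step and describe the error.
Step 3: Take square root: x = sqrt(-2)

Step 3 takes the square root of -2, which is negative. In the real number system, the square root of a negative number is undefined. The equation x^2 + 2 = 0 has no real solutions. Square roots of negative numbers only exist in the complex numbers.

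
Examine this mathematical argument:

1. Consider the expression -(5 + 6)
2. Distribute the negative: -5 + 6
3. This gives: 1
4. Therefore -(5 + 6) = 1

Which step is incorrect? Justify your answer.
Step 2: Distribute the negative: -5 + 6

Step 2 incorrectly distributes the negative sign. The correct distribution is -(5 + 6) = -5 - 6 = -11. The negative must be applied to both terms, not just the first. The error treats -(5 + 6) as -5 + 6, which equals 1 instead of -11.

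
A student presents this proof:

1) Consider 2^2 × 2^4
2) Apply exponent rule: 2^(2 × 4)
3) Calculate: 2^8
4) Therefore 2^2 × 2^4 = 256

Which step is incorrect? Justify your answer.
Step 2: Apply exponent rule: 2^(2 × 4)

Step 2 incorrectly states that a^b × a^c = a^(b×c). The correct rule is a^b × a^c = a^(b+c). The actual value is 2^2 × 2^4 = 2^6 = 64, not 2^8 = 256.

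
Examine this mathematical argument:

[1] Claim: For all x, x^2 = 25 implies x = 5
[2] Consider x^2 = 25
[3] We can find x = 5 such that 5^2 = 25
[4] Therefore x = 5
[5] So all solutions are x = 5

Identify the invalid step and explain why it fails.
Step 4: Therefore x = 5

Step 4 incorrectly concludes that x = 5 is the only solution. The proof shows that x = 5 is A solution (existence), but does not show it is the ONLY solution (uniqueness). In fact, x = -5 is also a solution since (-5)^2 = 25. Finding one solution doesn't prove there are no others.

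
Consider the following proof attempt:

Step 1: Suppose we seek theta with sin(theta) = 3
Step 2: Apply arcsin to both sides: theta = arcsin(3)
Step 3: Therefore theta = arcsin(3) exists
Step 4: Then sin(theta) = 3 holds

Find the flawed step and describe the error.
Step 2: Apply arcsin to both sides: theta = arcsin(3)

Step 2 applies arcsin to 3. However, arcsin(x) is only defined for x in [-1, 1] because sin(theta) can only produce values in that range. Since |3| > 1, arcsin(3) is undefined. There is no angle whose sine equals 3.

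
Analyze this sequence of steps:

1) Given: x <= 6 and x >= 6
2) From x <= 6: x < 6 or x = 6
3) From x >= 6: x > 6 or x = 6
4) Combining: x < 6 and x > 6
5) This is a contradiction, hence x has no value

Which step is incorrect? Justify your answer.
Step 4: Combining: x < 6 and x > 6

Step 4 incorrectly combines the conditions. From x <= 6 and x >= 6, the intersection is x = 6. The error treats the 'or' cases as 'and' requirements. The correct conclusion is that x = 6 is the unique solution, not that no solution exists.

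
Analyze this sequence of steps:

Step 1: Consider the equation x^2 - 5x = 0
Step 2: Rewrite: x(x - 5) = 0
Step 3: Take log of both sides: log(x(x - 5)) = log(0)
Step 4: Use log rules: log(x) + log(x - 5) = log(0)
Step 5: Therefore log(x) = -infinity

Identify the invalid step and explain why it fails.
Step 3: Take log of both sides: log(x(x - 5)) = log(0)

Step 3 takes the logarithm of both sides, resulting in log(0) on the right side. The logarithm is only defined for positive numbers; log(0) is undefined (approaches negative infinity). This operation is invalid.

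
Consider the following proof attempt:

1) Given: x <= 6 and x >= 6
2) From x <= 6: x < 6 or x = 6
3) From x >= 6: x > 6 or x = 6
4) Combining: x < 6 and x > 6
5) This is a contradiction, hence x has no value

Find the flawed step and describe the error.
Step 4: Combining: x < 6 and x > 6

Step 4 incorrectly combines the conditions. From x <= 6 and x >= 6, the intersection is x = 6. The error treats the 'or' cases as 'and' requirements. The correct conclusion is that x = 6 is the unique solution, not that no solution exists.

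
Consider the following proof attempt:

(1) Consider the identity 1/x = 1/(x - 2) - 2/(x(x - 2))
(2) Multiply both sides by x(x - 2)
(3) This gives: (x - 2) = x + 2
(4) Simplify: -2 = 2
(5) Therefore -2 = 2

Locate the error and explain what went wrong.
Step 3: This gives: (x - 2) = x + 2

Step 3 makes a sign error when clearing denominators. Multiplying -2/(x(x - 2)) by x(x - 2) gives -2, not +2. The correct result is (x - 2) = x - 2, which is trivially true, not (x - 2) = x + 2. (Step 1 is a valid identity: 1/(x - 2) - 2/(x(x - 2)) = (x - 2)/(x(x - 2)) = 1/x.)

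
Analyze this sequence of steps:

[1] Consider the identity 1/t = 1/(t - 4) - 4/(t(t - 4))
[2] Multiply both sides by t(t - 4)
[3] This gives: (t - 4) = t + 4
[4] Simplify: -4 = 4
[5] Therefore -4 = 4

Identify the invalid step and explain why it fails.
Step 3: This gives: (t - 4) = t + 4

Step 3 makes a sign error when clearing denominators. Multiplying -4/(t(t - 4)) by t(t - 4) gives -4, not +4. The correct result is (t - 4) = t - 4, which is trivially true, not (t - 4) = t + 4. (Step 1 is a valid identity: 1/(t - 4) - 4/(t(t - 4)) = (t - 4)/(t(t - 4)) = 1/t.)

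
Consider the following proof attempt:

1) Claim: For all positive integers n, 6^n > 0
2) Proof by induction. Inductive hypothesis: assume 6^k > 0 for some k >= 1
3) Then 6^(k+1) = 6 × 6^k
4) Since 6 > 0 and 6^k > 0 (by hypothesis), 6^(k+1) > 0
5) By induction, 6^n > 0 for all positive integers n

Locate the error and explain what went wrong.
Step 5: By induction, 6^n > 0 for all positive integers n

Step 5 concludes the proof by induction, but no base case was ever established. A valid induction proof requires: (1) a base case proving 6^1 > 0, and (2) an inductive step showing IF 6^k > 0 THEN 6^(k+1) > 0. Steps 2-4 correctly establish the inductive step, but without the base case the conclusion in step 5 does not follow.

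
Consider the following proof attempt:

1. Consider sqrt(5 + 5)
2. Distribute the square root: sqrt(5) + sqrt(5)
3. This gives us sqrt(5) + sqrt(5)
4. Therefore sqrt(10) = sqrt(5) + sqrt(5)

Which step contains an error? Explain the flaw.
Step 2: Distribute the square root: sqrt(5) + sqrt(5)

Step 2 incorrectly 'distributes' the square root over addition. The square root function does not distribute: sqrt(a + b) ≠ sqrt(a) + sqrt(b). In fact, sqrt(5 + 5) = sqrt(10) ≈ 3.1623, while sqrt(5) + sqrt(5) ≈ 4.4721.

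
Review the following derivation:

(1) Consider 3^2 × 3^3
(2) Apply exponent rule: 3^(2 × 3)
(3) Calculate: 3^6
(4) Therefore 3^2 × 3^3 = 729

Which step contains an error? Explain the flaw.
Step 2: Apply exponent rule: 3^(2 × 3)

Step 2 incorrectly states that a^b × a^c = a^(b×c). The correct rule is a^b × a^c = a^(b+c). The actual value is 3^2 × 3^3 = 3^5 = 243, not 3^6 = 729.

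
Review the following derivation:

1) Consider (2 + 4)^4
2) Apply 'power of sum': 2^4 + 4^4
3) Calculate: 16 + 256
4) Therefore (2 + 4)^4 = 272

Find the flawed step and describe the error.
Step 2: Apply 'power of sum': 2^4 + 4^4

Step 2 incorrectly applies a non-existent rule '(a+b)^n = a^n + b^n'. This is false in general. The correct expansion uses the binomial theorem. The actual value is (2 + 4)^4 = 6^4 = 1296, not 272.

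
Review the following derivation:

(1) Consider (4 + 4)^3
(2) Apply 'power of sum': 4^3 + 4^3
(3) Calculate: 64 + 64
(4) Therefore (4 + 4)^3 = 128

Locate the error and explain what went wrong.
Step 2: Apply 'power of sum': 4^3 + 4^3

Step 2 incorrectly applies a non-existent rule '(a+b)^n = a^n + b^n'. This is false in general. The correct expansion uses the binomial theorem. The actual value is (4 + 4)^3 = 8^3 = 512, not 128.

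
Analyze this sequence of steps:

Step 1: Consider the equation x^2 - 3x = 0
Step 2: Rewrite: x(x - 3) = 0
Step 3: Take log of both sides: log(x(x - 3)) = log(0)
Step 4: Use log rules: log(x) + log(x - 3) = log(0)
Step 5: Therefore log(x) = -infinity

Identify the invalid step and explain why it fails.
Step 3: Take log of both sides: log(x(x - 3)) = log(0)

Step 3 takes the logarithm of both sides, resulting in log(0) on the right side. The logarithm is only defined for positive numbers; log(0) is undefined (approaches negative infinity). This operation is invalid.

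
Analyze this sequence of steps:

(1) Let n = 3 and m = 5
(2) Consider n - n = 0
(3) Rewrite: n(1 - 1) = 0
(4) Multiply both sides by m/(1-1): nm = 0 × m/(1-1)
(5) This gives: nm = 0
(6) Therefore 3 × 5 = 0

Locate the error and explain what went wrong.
Step 4: Multiply both sides by m/(1-1): nm = 0 × m/(1-1)

Step 4 multiplies both sides by m/(1-1). However, 1-1 = 0, so this is multiplication by m/0, which is undefined. We cannot multiply by an undefined expression.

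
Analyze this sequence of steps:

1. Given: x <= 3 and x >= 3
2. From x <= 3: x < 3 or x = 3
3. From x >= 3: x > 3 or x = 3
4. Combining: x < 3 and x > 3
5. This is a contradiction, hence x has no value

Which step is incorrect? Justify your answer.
Step 4: Combining: x < 3 and x > 3

Step 4 incorrectly combines the conditions. From x <= 3 and x >= 3, the intersection is x = 3. The error treats the 'or' cases as 'and' requirements. The correct conclusion is that x = 3 is the unique solution, not that no solution exists.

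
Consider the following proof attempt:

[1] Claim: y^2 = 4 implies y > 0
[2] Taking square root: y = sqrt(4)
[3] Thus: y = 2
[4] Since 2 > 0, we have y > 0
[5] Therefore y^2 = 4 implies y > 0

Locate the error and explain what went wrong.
Step 2: Taking square root: y = sqrt(4)

Step 2 takes the square root and assumes the positive root only. The equation y^2 = 4 actually has two solutions: y = 2 and y = -2. The proof silently assumes y > 0 without justification, then uses this assumption to conclude y > 0, which is circular. The counterexample y = -2 shows the claim is false.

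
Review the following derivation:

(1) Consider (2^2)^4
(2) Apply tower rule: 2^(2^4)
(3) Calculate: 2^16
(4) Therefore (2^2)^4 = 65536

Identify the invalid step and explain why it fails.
Step 2: Apply tower rule: 2^(2^4)

Step 2 incorrectly states that (a^b)^c = a^(b^c). The correct rule is (a^b)^c = a^(b×c). The actual value is (2^2)^4 = 2^8 = 256, not 2^16 = 65536.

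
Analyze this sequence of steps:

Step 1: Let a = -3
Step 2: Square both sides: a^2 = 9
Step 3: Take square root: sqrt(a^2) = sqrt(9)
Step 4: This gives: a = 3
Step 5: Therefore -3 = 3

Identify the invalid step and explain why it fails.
Step 4: This gives: a = 3

Step 4 incorrectly states that sqrt(a^2) = a. The correct identity is sqrt(a^2) = |a|. Since a = -3 < 0, we have sqrt(a^2) = |-3| = 3, not a = -3.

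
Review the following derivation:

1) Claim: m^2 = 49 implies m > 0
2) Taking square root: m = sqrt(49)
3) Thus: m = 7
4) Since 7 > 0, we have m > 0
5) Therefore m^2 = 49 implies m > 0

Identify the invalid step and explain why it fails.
Step 2: Taking square root: m = sqrt(49)

Step 2 takes the square root and assumes the positive root only. The equation m^2 = 49 actually has two solutions: m = 7 and m = -7. The proof silently assumes m > 0 without justification, then uses this assumption to conclude m > 0, which is circular. The counterexample m = -7 shows the claim is false.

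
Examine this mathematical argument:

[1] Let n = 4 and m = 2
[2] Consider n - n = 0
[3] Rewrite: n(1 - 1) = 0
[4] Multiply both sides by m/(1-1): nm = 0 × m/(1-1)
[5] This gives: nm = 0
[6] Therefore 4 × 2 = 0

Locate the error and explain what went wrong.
Step 4: Multiply both sides by m/(1-1): nm = 0 × m/(1-1)

Step 4 multiplies both sides by m/(1-1). However, 1-1 = 0, so this is multiplication by m/0, which is undefined. We cannot multiply by an undefined expression.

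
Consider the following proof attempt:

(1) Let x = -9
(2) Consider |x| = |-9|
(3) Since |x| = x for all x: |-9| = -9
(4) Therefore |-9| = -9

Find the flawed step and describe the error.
Step 3: Since |x| = x for all x: |-9| = -9

Step 3 incorrectly states that |x| = x for all x. The correct definition is |x| = x when x >= 0, and |x| = -x when x < 0. Since -9 < 0, we have |-9| = -(-9) = 9, not -9.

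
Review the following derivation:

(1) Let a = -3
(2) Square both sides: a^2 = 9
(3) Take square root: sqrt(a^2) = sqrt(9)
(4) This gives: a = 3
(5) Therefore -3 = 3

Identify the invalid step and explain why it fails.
Step 4: This gives: a = 3

Step 4 incorrectly states that sqrt(a^2) = a. The correct identity is sqrt(a^2) = |a|. Since a = -3 < 0, we have sqrt(a^2) = |-3| = 3, not a = -3.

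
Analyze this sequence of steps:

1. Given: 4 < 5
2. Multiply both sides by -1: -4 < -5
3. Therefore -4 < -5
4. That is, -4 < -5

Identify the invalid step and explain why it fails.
Step 2: Multiply both sides by -1: -4 < -5

Step 2 multiplies both sides by -1 but fails to reverse the inequality sign. When multiplying (or dividing) an inequality by a negative number, the direction must be reversed. Since 4 < 5, we should get -4 > -5, i.e., -4 > -5.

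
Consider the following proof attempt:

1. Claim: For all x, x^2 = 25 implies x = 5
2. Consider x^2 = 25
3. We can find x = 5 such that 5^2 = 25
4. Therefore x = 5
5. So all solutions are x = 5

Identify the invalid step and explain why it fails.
Step 4: Therefore x = 5

Step 4 incorrectly concludes that x = 5 is the only solution. The proof shows that x = 5 is A solution (existence), but does not show it is the ONLY solution (uniqueness). In fact, x = -5 is also a solution since (-5)^2 = 25. Finding one solution doesn't prove there are no others.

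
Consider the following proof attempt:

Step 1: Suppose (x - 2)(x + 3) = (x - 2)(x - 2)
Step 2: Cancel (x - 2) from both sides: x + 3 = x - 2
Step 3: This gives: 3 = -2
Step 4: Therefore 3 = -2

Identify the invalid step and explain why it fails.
Step 2: Cancel (x - 2) from both sides: x + 3 = x - 2

Step 2 cancels (x - 2) from both sides. This is only valid if (x - 2) ≠ 0, i.e., x ≠ 2. When x = 2, both sides equal zero regardless of the other factors. The correct approach requires considering x = 2 as a separate case.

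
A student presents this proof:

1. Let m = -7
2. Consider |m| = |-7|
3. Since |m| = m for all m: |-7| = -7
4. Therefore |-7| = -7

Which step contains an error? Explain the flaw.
Step 3: Since |m| = m for all m: |-7| = -7

Step 3 incorrectly states that |m| = m for all m. The correct definition is |m| = m when m >= 0, and |m| = -m when m < 0. Since -7 < 0, we have |-7| = -(-7) = 7, not -7.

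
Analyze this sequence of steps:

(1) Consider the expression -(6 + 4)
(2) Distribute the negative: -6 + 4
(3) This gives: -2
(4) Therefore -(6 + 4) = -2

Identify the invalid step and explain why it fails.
Step 2: Distribute the negative: -6 + 4

Step 2 incorrectly distributes the negative sign. The correct distribution is -(6 + 4) = -6 - 4 = -10. The negative must be applied to both terms, not just the first. The error treats -(6 + 4) as -6 + 4, which equals -2 instead of -10.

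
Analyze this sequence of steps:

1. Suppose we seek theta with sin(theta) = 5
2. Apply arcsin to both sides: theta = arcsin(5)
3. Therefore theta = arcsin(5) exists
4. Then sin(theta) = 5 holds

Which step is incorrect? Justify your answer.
Step 2: Apply arcsin to both sides: theta = arcsin(5)

Step 2 applies arcsin to 5. However, arcsin(x) is only defined for x in [-1, 1] because sin(theta) can only produce values in that range. Since |5| > 1, arcsin(5) is undefined. There is no angle whose sine equals 5.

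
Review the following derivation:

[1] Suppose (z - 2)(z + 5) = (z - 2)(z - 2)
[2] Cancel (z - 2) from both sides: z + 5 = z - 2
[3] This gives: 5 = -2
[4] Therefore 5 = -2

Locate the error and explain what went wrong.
Step 2: Cancel (z - 2) from both sides: z + 5 = z - 2

Step 2 cancels (z - 2) from both sides. This is only valid if (z - 2) ≠ 0, i.e., z ≠ 2. When z = 2, both sides equal zero regardless of the other factors. The correct approach requires considering z = 2 as a separate case.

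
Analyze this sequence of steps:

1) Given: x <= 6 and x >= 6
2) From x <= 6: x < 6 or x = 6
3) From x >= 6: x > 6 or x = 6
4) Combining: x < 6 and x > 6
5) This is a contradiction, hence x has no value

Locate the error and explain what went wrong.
Step 4: Combining: x < 6 and x > 6

Step 4 incorrectly combines the conditions. From x <= 6 and x >= 6, the intersection is x = 6. The error treats the 'or' cases as 'and' requirements. The correct conclusion is that x = 6 is the unique solution, not that no solution exists.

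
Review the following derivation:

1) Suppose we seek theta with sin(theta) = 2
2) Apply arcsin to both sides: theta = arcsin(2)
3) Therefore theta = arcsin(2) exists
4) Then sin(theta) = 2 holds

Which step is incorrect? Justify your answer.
Step 2: Apply arcsin to both sides: theta = arcsin(2)

Step 2 applies arcsin to 2. However, arcsin(x) is only defined for x in [-1, 1] because sin(theta) can only produce values in that range. Since |2| > 1, arcsin(2) is undefined. There is no angle whose sine equals 2.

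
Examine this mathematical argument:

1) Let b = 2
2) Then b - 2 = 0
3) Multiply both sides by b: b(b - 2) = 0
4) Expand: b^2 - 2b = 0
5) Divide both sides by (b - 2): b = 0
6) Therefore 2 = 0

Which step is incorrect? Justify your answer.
Step 5: Divide both sides by (b - 2): b = 0

Step 5 divides both sides by (b - 2). However, since b = 2, we have (b - 2) = 0. Division by zero is undefined, making this step invalid.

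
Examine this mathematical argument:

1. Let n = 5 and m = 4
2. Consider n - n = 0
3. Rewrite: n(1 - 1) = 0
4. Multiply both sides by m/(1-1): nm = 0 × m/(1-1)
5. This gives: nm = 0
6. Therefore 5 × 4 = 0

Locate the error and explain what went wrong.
Step 4: Multiply both sides by m/(1-1): nm = 0 × m/(1-1)

Step 4 multiplies both sides by m/(1-1). However, 1-1 = 0, so this is multiplication by m/0, which is undefined. We cannot multiply by an undefined expression.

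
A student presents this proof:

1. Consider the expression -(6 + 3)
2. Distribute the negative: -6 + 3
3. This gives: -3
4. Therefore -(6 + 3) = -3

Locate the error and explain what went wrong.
Step 2: Distribute the negative: -6 + 3

Step 2 incorrectly distributes the negative sign. The correct distribution is -(6 + 3) = -6 - 3 = -9. The negative must be applied to both terms, not just the first. The error treats -(6 + 3) as -6 + 3, which equals -3 instead of -9.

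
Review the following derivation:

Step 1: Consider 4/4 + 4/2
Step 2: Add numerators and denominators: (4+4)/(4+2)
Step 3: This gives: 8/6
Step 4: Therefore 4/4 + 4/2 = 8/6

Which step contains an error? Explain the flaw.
Step 2: Add numerators and denominators: (4+4)/(4+2)

Step 2 incorrectly adds fractions by separately adding numerators and denominators. This is wrong. The correct method requires a common denominator: 4/4 + 4/2 = (4×2 + 4×4)/(4×2) = 24/8 = 3. The method used gives 8/6, which is different.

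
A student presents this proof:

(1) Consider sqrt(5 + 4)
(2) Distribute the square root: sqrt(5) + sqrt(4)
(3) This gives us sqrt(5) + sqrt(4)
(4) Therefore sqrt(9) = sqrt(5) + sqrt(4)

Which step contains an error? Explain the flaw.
Step 2: Distribute the square root: sqrt(5) + sqrt(4)

Step 2 incorrectly 'distributes' the square root over addition. The square root function does not distribute: sqrt(a + b) ≠ sqrt(a) + sqrt(b). In fact, sqrt(5 + 4) = sqrt(9) ≈ 3.0000, while sqrt(5) + sqrt(4) ≈ 4.2361.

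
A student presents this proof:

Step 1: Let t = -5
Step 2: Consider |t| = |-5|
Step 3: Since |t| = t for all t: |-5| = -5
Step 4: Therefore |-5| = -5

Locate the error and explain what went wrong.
Step 3: Since |t| = t for all t: |-5| = -5

Step 3 incorrectly states that |t| = t for all t. The correct definition is |t| = t when t >= 0, and |t| = -t when t < 0. Since -5 < 0, we have |-5| = -(-5) = 5, not -5.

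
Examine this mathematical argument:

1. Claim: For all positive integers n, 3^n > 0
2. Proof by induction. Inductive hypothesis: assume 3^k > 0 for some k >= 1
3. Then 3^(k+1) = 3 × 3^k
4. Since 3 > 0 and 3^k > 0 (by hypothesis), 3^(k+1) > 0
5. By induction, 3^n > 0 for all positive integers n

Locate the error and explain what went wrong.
Step 5: By induction, 3^n > 0 for all positive integers n

Step 5 concludes the proof by induction, but no base case was ever established. A valid induction proof requires: (1) a base case proving 3^1 > 0, and (2) an inductive step showing IF 3^k > 0 THEN 3^(k+1) > 0. Steps 2-4 correctly establish the inductive step, but without the base case the conclusion in step 5 does not follow.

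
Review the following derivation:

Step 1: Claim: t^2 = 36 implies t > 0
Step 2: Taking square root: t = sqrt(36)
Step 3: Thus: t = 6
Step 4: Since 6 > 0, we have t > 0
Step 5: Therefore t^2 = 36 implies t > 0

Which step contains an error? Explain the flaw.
Step 2: Taking square root: t = sqrt(36)

Step 2 takes the square root and assumes the positive root only. The equation t^2 = 36 actually has two solutions: t = 6 and t = -6. The proof silently assumes t > 0 without justification, then uses this assumption to conclude t > 0, which is circular. The counterexample t = -6 shows the claim is false.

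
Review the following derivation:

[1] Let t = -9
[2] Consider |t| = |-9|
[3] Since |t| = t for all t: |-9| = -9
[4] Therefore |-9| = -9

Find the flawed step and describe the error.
Step 3: Since |t| = t for all t: |-9| = -9

Step 3 incorrectly states that |t| = t for all t. The correct definition is |t| = t when t >= 0, and |t| = -t when t < 0. Since -9 < 0, we have |-9| = -(-9) = 9, not -9.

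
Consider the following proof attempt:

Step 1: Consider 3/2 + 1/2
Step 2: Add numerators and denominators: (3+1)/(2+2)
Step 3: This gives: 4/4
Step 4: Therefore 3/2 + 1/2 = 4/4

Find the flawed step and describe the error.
Step 2: Add numerators and denominators: (3+1)/(2+2)

Step 2 incorrectly adds fractions by separately adding numerators and denominators. This is wrong. The correct method requires a common denominator: 3/2 + 1/2 = (3×2 + 1×2)/(2×2) = 8/4 = 2. The method used gives 4/4, which is different.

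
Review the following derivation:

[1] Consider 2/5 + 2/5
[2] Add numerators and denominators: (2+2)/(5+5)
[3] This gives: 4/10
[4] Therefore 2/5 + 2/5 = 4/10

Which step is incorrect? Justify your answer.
Step 2: Add numerators and denominators: (2+2)/(5+5)

Step 2 incorrectly adds fractions by separately adding numerators and denominators. This is wrong. The correct method requires a common denominator: 2/5 + 2/5 = (2×5 + 2×5)/(5×5) = 20/25 = 4/5. The method used gives 4/10, which is different.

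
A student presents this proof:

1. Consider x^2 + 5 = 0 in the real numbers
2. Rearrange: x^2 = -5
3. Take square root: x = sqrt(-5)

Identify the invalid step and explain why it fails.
Step 3: Take square root: x = sqrt(-5)

Step 3 takes the square root of -5, which is negative. In the real number system, the square root of a negative number is undefined. The equation x^2 + 5 = 0 has no real solutions. Square roots of negative numbers only exist in the complex numbers.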